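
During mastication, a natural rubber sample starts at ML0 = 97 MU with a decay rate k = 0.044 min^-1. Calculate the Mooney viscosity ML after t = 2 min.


ML = ML0 * exp(-k * t)
ML = 97 * exp(-0.044 * 2)
ML = 97 * 0.9158
ML = 88.83 MU

88.83 MU


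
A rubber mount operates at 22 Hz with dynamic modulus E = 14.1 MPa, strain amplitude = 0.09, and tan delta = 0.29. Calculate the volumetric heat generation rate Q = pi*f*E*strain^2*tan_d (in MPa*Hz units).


Q = pi * f * E * strain^2 * tan_d
= pi * 22 * 14.1 * 0.09^2 * 0.29
= pi * 22 * 14.1 * 0.0081 * 0.29
= 2.2892

Q = 2.2892


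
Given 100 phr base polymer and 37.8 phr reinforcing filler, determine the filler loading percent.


Filler % = filler / (rubber + filler) * 100
= 37.8 / (100 + 37.8) * 100
= 37.8 / 137.8 * 100
= 27.43%

27.43%


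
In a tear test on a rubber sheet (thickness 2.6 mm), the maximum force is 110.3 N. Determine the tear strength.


Tear strength = force / thickness
= 110.3 / 2.6
= 42.42 N/mm

42.42 N/mm


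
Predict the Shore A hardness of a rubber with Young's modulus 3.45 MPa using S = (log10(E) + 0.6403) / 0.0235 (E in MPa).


log10(E) = 0.0235*S - 0.6403  =>  S = (log10(E) + 0.6403) / 0.0235
log10(3.45) = 0.537819
S = (0.537819 + 0.6403) / 0.0235 = 1.178119 / 0.0235
S = 50.1

Shore A = 50.1


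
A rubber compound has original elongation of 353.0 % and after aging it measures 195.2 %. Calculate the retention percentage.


Retention = aged / original * 100
= 195.2 / 353.0 * 100
= 55.3%

55.3%


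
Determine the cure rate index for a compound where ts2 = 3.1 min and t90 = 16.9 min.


CRI = 100 / (t90 - ts2)
= 100 / (16.9 - 3.1)
= 100 / 13.8
= 7.25 min^-1

7.25 min^-1


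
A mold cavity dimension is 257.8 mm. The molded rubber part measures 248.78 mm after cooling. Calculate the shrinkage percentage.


Shrinkage = (mold - part) / mold * 100
= (257.8 - 248.78) / 257.8 * 100
= 9.02 / 257.8 * 100
= 3.5%

3.5%


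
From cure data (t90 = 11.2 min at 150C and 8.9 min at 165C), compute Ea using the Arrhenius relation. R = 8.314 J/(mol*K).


T1 = 423.15 K, T2 = 438.15 K
1/T1 - 1/T2 = 8.0905e-05
ln(t1/t2) = ln(11.2/8.9) = 0.2299
Ea = 8.314 * 0.2299 / 8.0905e-05 = 23621.3139 J/mol
Ea = 23.62 kJ/mol

23.62 kJ/mol


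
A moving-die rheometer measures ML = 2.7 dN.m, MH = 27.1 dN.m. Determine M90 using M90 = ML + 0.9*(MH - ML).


M90 = ML + 0.9 * (MH - ML)
M90 = 2.7 + 0.9 * (27.1 - 2.7)
M90 = 2.7 + 0.9 * 24.4
M90 = 24.66 dN.m

24.66 dN.m


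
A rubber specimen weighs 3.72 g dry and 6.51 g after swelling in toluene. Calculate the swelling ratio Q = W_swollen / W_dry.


Q = W_swollen / W_dry
Q = 6.51 / 3.72
Q = 1.75

Q = 1.75


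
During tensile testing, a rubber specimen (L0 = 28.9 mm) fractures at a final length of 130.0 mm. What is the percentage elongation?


Elongation = (Lf - L0) / L0 * 100
= (130.0 - 28.9) / 28.9 * 100
= 101.1 / 28.9 * 100
= 349.8%

349.8%


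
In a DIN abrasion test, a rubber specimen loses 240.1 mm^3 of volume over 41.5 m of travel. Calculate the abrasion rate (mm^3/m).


Rate = volume_loss / distance
= 240.1 / 41.5
= 5.786 mm^3/m

5.786 mm^3/m


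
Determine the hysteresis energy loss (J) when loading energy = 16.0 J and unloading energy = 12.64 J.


Hysteresis loss = loading - unloading
= 16.0 - 12.64
= 3.36 J

3.36 J


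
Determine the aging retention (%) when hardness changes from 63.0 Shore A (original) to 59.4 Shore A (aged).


Retention = aged / original * 100
= 59.4 / 63.0 * 100
= 94.3%

94.3%


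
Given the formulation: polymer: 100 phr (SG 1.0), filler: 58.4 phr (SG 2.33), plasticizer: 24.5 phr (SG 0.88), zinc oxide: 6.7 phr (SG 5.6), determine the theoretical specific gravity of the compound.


Sum of weights = 189.6
Volume contributions:
  polymer: 100/1.0 = 100.0000
  filler: 58.4/2.33 = 25.0644
  plasticizer: 24.5/0.88 = 27.8409
  zinc oxide: 6.7/5.6 = 1.1964
Sum of volumes = 154.1017
SG = 189.6 / 154.1017 = 1.23

SG = 1.23


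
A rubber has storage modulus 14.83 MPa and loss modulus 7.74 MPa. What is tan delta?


tan delta = E'' / E'
= 7.74 / 14.83
= 0.5219

tan delta = 0.5219


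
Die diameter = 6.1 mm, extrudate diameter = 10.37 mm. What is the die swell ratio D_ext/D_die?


Die swell ratio = D_extrudate / D_die
= 10.37 / 6.1
= 1.7

Die swell = 1.7


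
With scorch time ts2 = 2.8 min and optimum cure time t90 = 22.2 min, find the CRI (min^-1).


CRI = 100 / (t90 - ts2)
= 100 / (22.2 - 2.8)
= 100 / 19.4
= 5.15 min^-1

5.15 min^-1


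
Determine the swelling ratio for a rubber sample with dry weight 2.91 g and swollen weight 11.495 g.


Q = W_swollen / W_dry
Q = 11.495 / 2.91
Q = 3.95

Q = 3.95


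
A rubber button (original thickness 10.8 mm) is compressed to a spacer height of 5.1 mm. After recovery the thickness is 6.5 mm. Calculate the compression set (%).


CS = (t0 - recovered) / (t0 - ts) * 100
= (10.8 - 6.5) / (10.8 - 5.1) * 100
= 4.3 / 5.7 * 100
= 75.4%

75.4%


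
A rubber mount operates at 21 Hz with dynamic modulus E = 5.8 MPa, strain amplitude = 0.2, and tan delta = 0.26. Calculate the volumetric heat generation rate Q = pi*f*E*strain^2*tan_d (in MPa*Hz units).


Q = pi * f * E * strain^2 * tan_d
= pi * 21 * 5.8 * 0.2^2 * 0.26
= pi * 21 * 5.8 * 0.0400 * 0.26
= 3.9795

Q = 3.9795


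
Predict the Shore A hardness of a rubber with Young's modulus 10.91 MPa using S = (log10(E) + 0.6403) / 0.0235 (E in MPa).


log10(E) = 0.0235*S - 0.6403  =>  S = (log10(E) + 0.6403) / 0.0235
log10(10.91) = 1.037825
S = (1.037825 + 0.6403) / 0.0235 = 1.678125 / 0.0235
S = 71.4

Shore A = 71.4


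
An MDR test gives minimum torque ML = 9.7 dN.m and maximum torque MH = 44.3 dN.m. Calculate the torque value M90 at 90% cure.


M90 = ML + 0.9 * (MH - ML)
M90 = 9.7 + 0.9 * (44.3 - 9.7)
M90 = 9.7 + 0.9 * 34.6
M90 = 40.84 dN.m

40.84 dN.m


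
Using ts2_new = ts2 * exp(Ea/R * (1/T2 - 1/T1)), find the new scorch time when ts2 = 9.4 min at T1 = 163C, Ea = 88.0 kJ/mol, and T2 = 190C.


Convert temperatures: T1 = 163 + 273.15 = 436.15 K, T2 = 190 + 273.15 = 463.15 K
ts2_new = 9.4 * exp(88000 / 8.314 * (1/463.15 - 1/436.15))
1/T2 - 1/T1 = -1.3366e-04
ts2_new = 2.28 min

2.28 min


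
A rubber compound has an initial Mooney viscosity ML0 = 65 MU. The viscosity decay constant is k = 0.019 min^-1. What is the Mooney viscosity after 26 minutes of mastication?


ML = ML0 * exp(-k * t)
ML = 65 * exp(-0.019 * 26)
ML = 65 * 0.6102
ML = 39.66 MU

39.66 MU


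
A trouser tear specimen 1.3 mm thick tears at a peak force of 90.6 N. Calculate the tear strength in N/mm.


Tear strength = force / thickness
= 90.6 / 1.3
= 69.69 N/mm

69.69 N/mm


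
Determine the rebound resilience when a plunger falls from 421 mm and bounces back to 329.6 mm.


Resilience = h_rebound / h_drop * 100
= 329.6 / 421 * 100
= 78.3%

78.3%


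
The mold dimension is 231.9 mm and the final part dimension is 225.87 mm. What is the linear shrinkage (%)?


Shrinkage = (mold - part) / mold * 100
= (231.9 - 225.87) / 231.9 * 100
= 6.03 / 231.9 * 100
= 2.6%

2.6%


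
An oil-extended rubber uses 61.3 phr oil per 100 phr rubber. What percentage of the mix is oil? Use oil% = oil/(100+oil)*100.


Oil % = oil / (100 + oil) * 100
= 61.3 / (100 + 61.3) * 100
= 61.3 / 161.3 * 100
= 38.0%

38.0%


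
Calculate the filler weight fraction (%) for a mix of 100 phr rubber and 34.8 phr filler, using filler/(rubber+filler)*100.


Filler % = filler / (rubber + filler) * 100
= 34.8 / (100 + 34.8) * 100
= 34.8 / 134.8 * 100
= 25.82%

25.82%


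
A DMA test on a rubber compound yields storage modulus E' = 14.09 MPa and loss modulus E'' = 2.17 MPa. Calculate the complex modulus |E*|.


|E*| = sqrt(E'^2 + E''^2)
= sqrt(14.09^2 + 2.17^2)
= sqrt(198.5281 + 4.7089)
= 14.256 MPa

14.256 MPa


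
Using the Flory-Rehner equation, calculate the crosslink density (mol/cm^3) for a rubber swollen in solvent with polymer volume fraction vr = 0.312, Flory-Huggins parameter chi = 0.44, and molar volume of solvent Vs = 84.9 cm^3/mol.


ln(1 - vr) = ln(1 - 0.312) = -0.3740
Numerator = -((-0.3740) + 0.312 + 0.44 * 0.312^2) = 0.0191
Denominator = 84.9 * (0.312^(1/3) - 0.312/2) = 44.3384
nu = 0.0191 / 44.3384 = 4.3157e-04 mol/cm^3

4.3157e-04 mol/cm^3


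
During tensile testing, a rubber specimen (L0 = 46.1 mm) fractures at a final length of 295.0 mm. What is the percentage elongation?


Elongation = (Lf - L0) / L0 * 100
= (295.0 - 46.1) / 46.1 * 100
= 248.9 / 46.1 * 100
= 539.9%

539.9%


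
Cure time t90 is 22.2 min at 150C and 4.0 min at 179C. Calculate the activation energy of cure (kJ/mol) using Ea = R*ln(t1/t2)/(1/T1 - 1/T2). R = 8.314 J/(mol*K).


T1 = 423.15 K, T2 = 452.15 K
1/T1 - 1/T2 = 1.5157e-04
ln(t1/t2) = ln(22.2/4.0) = 1.7138
Ea = 8.314 * 1.7138 / 1.5157e-04 = 94004.4723 J/mol
Ea = 94.0 kJ/mol

94.0 kJ/mol


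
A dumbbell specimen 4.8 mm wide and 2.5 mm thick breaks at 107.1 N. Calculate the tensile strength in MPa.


Area = width * thickness = 4.8 * 2.5 = 12.0 mm^2
TS = force / area = 107.1 / 12.0 = 8.92 MPa

8.92 MPa


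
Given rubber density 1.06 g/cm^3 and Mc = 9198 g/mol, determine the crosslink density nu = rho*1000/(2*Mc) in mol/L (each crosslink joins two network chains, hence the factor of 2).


nu = rho * 1000 / (2 * Mc)
nu = 1.06 * 1000 / (2 * 9198)
nu = 1060.0 / 18396
nu = 0.0576 mol/L

0.0576 mol/L


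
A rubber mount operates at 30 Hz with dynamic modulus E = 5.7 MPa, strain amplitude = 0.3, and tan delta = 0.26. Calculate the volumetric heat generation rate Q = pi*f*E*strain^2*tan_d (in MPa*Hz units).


Q = pi * f * E * strain^2 * tan_d
= pi * 30 * 5.7 * 0.3^2 * 0.26
= pi * 30 * 5.7 * 0.0900 * 0.26
= 12.5708

Q = 12.5708


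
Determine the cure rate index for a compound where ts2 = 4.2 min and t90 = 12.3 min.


CRI = 100 / (t90 - ts2)
= 100 / (12.3 - 4.2)
= 100 / 8.1
= 12.35 min^-1

12.35 min^-1


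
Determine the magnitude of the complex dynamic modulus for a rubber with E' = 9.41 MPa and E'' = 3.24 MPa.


|E*| = sqrt(E'^2 + E''^2)
= sqrt(9.41^2 + 3.24^2)
= sqrt(88.5481 + 10.4976)
= 9.952 MPa

9.952 MPa


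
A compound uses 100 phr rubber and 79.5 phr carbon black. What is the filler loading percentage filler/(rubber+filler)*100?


Filler % = filler / (rubber + filler) * 100
= 79.5 / (100 + 79.5) * 100
= 79.5 / 179.5 * 100
= 44.29%

44.29%


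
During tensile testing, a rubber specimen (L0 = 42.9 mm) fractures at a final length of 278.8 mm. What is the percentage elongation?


Elongation = (Lf - L0) / L0 * 100
= (278.8 - 42.9) / 42.9 * 100
= 235.9 / 42.9 * 100
= 549.9%

549.9%


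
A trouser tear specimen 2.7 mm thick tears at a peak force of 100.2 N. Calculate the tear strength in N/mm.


Tear strength = force / thickness
= 100.2 / 2.7
= 37.11 N/mm

37.11 N/mm


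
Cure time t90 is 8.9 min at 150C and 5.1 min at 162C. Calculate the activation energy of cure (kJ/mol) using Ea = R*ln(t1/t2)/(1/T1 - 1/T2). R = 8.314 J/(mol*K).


T1 = 423.15 K, T2 = 435.15 K
1/T1 - 1/T2 = 6.5170e-05
ln(t1/t2) = ln(8.9/5.1) = 0.5568
Ea = 8.314 * 0.5568 / 6.5170e-05 = 71034.5622 J/mol
Ea = 71.03 kJ/mol

71.03 kJ/mol


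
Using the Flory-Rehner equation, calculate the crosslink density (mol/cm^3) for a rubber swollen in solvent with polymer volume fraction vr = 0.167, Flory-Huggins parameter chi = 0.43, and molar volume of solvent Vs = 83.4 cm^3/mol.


ln(1 - vr) = ln(1 - 0.167) = -0.1827
Numerator = -((-0.1827) + 0.167 + 0.43 * 0.167^2) = 0.0037
Denominator = 83.4 * (0.167^(1/3) - 0.167/2) = 38.9635
nu = 0.0037 / 38.9635 = 9.5714e-05 mol/cm^3

9.5714e-05 mol/cm^3


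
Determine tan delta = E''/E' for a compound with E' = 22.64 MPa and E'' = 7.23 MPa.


tan delta = E'' / E'
= 7.23 / 22.64
= 0.3193

tan delta = 0.3193


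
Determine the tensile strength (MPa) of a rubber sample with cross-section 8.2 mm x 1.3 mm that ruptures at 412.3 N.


Area = width * thickness = 8.2 * 1.3 = 10.66 mm^2
TS = force / area = 412.3 / 10.66 = 38.68 MPa

38.68 MPa


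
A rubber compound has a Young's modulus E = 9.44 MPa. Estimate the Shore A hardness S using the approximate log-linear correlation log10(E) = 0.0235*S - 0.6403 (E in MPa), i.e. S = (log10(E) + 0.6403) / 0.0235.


log10(E) = 0.0235*S - 0.6403  =>  S = (log10(E) + 0.6403) / 0.0235
log10(9.44) = 0.974972
S = (0.974972 + 0.6403) / 0.0235 = 1.615272 / 0.0235
S = 68.7

Shore A = 68.7


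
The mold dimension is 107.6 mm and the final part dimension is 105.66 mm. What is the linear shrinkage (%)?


Shrinkage = (mold - part) / mold * 100
= (107.6 - 105.66) / 107.6 * 100
= 1.94 / 107.6 * 100
= 1.8%

1.8%


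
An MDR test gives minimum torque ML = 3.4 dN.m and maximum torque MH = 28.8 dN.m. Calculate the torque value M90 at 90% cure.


M90 = ML + 0.9 * (MH - ML)
M90 = 3.4 + 0.9 * (28.8 - 3.4)
M90 = 3.4 + 0.9 * 25.4
M90 = 26.26 dN.m

26.26 dN.m


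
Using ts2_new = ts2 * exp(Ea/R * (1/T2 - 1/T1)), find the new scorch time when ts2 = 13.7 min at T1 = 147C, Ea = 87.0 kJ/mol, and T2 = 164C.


Convert temperatures: T1 = 147 + 273.15 = 420.15 K, T2 = 164 + 273.15 = 437.15 K
ts2_new = 13.7 * exp(87000 / 8.314 * (1/437.15 - 1/420.15))
1/T2 - 1/T1 = -9.2558e-05
ts2_new = 5.2 min

5.2 min


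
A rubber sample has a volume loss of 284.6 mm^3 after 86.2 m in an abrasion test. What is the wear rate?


Rate = volume_loss / distance
= 284.6 / 86.2
= 3.302 mm^3/m

3.302 mm^3/m


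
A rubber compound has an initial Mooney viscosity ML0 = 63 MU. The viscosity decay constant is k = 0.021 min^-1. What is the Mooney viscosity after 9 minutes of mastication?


ML = ML0 * exp(-k * t)
ML = 63 * exp(-0.021 * 9)
ML = 63 * 0.8278
ML = 52.15 MU

52.15 MU


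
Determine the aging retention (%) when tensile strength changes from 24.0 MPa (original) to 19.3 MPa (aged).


Retention = aged / original * 100
= 19.3 / 24.0 * 100
= 80.4%

80.4%


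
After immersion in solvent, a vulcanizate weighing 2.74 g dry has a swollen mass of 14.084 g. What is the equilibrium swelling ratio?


Q = W_swollen / W_dry
Q = 14.084 / 2.74
Q = 5.14

Q = 5.14


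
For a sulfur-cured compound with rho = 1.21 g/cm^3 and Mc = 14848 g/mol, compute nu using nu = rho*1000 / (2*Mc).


nu = rho * 1000 / (2 * Mc)
nu = 1.21 * 1000 / (2 * 14848)
nu = 1210.0 / 29696
nu = 0.0407 mol/L

0.0407 mol/L


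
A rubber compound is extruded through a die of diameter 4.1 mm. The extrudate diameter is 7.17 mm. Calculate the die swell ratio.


Die swell ratio = D_extrudate / D_die
= 7.17 / 4.1
= 1.749

Die swell = 1.749


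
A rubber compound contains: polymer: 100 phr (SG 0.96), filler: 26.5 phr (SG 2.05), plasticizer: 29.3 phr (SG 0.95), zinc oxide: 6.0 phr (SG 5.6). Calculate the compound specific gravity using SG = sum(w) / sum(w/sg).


Sum of weights = 161.8
Volume contributions:
  polymer: 100/0.96 = 104.1667
  filler: 26.5/2.05 = 12.9268
  plasticizer: 29.3/0.95 = 30.8421
  zinc oxide: 6.0/5.6 = 1.0714
Sum of volumes = 149.0070
SG = 161.8 / 149.0070 = 1.086

SG = 1.086


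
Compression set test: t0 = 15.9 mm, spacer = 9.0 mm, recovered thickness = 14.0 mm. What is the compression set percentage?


CS = (t0 - recovered) / (t0 - ts) * 100
= (15.9 - 14.0) / (15.9 - 9.0) * 100
= 1.9 / 6.9 * 100
= 27.5%

27.5%


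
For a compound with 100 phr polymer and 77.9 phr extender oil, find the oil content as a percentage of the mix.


Oil % = oil / (100 + oil) * 100
= 77.9 / (100 + 77.9) * 100
= 77.9 / 177.9 * 100
= 43.79%

43.79%


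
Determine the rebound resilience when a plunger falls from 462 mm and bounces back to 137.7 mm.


Resilience = h_rebound / h_drop * 100
= 137.7 / 462 * 100
= 29.8%

29.8%


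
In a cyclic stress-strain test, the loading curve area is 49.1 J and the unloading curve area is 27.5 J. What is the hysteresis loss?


Hysteresis loss = loading - unloading
= 49.1 - 27.5
= 21.6 J

21.6 J


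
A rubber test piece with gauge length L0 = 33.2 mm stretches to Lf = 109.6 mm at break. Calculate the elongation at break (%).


Elongation = (Lf - L0) / L0 * 100
= (109.6 - 33.2) / 33.2 * 100
= 76.4 / 33.2 * 100
= 230.1%

230.1%


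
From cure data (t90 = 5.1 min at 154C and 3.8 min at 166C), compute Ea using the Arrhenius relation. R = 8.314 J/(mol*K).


T1 = 427.15 K, T2 = 439.15 K
1/T1 - 1/T2 = 6.3972e-05
ln(t1/t2) = ln(5.1/3.8) = 0.2942
Ea = 8.314 * 0.2942 / 6.3972e-05 = 38240.4510 J/mol
Ea = 38.24 kJ/mol

38.24 kJ/mol


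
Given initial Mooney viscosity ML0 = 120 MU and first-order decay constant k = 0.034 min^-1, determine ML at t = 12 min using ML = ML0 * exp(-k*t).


ML = ML0 * exp(-k * t)
ML = 120 * exp(-0.034 * 12)
ML = 120 * 0.6650
ML = 79.8 MU

79.8 MU


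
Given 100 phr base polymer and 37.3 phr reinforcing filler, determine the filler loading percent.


Filler % = filler / (rubber + filler) * 100
= 37.3 / (100 + 37.3) * 100
= 37.3 / 137.3 * 100
= 27.17%

27.17%


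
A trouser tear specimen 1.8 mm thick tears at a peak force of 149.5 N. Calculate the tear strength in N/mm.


Tear strength = force / thickness
= 149.5 / 1.8
= 83.06 N/mm

83.06 N/mm


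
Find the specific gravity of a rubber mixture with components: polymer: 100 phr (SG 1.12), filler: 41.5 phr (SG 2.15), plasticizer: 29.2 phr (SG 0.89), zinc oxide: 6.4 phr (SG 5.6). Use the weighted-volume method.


Sum of weights = 177.1
Volume contributions:
  polymer: 100/1.12 = 89.2857
  filler: 41.5/2.15 = 19.3023
  plasticizer: 29.2/0.89 = 32.8090
  zinc oxide: 6.4/5.6 = 1.1429
Sum of volumes = 142.5399
SG = 177.1 / 142.5399 = 1.242

SG = 1.242


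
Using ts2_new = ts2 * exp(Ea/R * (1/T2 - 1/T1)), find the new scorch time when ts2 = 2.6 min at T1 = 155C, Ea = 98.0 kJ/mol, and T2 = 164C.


Convert temperatures: T1 = 155 + 273.15 = 428.15 K, T2 = 164 + 273.15 = 437.15 K
ts2_new = 2.6 * exp(98000 / 8.314 * (1/437.15 - 1/428.15))
1/T2 - 1/T1 = -4.8086e-05
ts2_new = 1.48 min

1.48 min


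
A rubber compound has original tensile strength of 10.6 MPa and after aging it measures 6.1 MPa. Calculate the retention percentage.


Retention = aged / original * 100
= 6.1 / 10.6 * 100
= 57.5%

57.5%


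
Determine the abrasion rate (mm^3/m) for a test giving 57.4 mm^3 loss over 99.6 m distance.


Rate = volume_loss / distance
= 57.4 / 99.6
= 0.576 mm^3/m

0.576 mm^3/m


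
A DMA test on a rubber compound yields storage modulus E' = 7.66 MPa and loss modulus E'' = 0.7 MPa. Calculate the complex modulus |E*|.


|E*| = sqrt(E'^2 + E''^2)
= sqrt(7.66^2 + 0.7^2)
= sqrt(58.6756 + 0.4900)
= 7.692 MPa

7.692 MPa


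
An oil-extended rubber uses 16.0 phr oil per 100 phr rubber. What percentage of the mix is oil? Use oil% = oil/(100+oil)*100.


Oil % = oil / (100 + oil) * 100
= 16.0 / (100 + 16.0) * 100
= 16.0 / 116.0 * 100
= 13.79%

13.79%


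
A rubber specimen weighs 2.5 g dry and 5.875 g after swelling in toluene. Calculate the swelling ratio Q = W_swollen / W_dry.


Q = W_swollen / W_dry
Q = 5.875 / 2.5
Q = 2.35

Q = 2.35


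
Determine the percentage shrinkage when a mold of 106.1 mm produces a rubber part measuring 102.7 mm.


Shrinkage = (mold - part) / mold * 100
= (106.1 - 102.7) / 106.1 * 100
= 3.4 / 106.1 * 100
= 3.2%

3.2%


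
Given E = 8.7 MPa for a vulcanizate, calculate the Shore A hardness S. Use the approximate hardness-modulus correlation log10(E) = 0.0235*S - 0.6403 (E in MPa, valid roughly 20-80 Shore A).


log10(E) = 0.0235*S - 0.6403  =>  S = (log10(E) + 0.6403) / 0.0235
log10(8.7) = 0.939519
S = (0.939519 + 0.6403) / 0.0235 = 1.579819 / 0.0235
S = 67.2

Shore A = 67.2


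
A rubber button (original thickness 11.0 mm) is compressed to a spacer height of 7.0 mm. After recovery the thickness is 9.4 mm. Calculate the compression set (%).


CS = (t0 - recovered) / (t0 - ts) * 100
= (11.0 - 9.4) / (11.0 - 7.0) * 100
= 1.6 / 4.0 * 100
= 40.0%

40.0%


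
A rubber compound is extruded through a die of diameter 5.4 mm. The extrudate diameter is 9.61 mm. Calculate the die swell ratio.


Die swell ratio = D_extrudate / D_die
= 9.61 / 5.4
= 1.78

Die swell = 1.78


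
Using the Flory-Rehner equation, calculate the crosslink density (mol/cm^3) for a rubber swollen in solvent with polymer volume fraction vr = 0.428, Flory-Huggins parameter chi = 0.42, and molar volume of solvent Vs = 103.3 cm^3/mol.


ln(1 - vr) = ln(1 - 0.428) = -0.5586
Numerator = -((-0.5586) + 0.428 + 0.42 * 0.428^2) = 0.0537
Denominator = 103.3 * (0.428^(1/3) - 0.428/2) = 55.7419
nu = 0.0537 / 55.7419 = 9.6299e-04 mol/cm^3

9.6299e-04 mol/cm^3


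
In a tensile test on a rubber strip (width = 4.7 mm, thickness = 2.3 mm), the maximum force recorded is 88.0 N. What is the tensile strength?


Area = width * thickness = 4.7 * 2.3 = 10.81 mm^2
TS = force / area = 88.0 / 10.81 = 8.14 MPa

8.14 MPa


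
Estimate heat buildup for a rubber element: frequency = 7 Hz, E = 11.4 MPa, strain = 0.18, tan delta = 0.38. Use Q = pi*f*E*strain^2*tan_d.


Q = pi * f * E * strain^2 * tan_d
= pi * 7 * 11.4 * 0.18^2 * 0.38
= pi * 7 * 11.4 * 0.0324 * 0.38
= 3.0866

Q = 3.0866


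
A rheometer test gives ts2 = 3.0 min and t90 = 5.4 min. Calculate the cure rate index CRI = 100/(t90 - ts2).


CRI = 100 / (t90 - ts2)
= 100 / (5.4 - 3.0)
= 100 / 2.4
= 41.67 min^-1

41.67 min^-1


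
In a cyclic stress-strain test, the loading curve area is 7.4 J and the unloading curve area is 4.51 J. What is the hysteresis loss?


Hysteresis loss = loading - unloading
= 7.4 - 4.51
= 2.89 J

2.89 J


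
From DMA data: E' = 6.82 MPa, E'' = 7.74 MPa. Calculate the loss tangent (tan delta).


tan delta = E'' / E'
= 7.74 / 6.82
= 1.1349

tan delta = 1.1349


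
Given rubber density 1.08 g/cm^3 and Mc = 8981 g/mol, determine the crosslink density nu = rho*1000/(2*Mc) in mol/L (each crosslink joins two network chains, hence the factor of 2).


nu = rho * 1000 / (2 * Mc)
nu = 1.08 * 1000 / (2 * 8981)
nu = 1080.0 / 17962
nu = 0.0601 mol/L

0.0601 mol/L


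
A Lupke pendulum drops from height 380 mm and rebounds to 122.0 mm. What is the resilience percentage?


Resilience = h_rebound / h_drop * 100
= 122.0 / 380 * 100
= 32.1%

32.1%


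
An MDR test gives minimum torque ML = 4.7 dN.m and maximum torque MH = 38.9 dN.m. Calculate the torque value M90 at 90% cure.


M90 = ML + 0.9 * (MH - ML)
M90 = 4.7 + 0.9 * (38.9 - 4.7)
M90 = 4.7 + 0.9 * 34.2
M90 = 35.48 dN.m

35.48 dN.m


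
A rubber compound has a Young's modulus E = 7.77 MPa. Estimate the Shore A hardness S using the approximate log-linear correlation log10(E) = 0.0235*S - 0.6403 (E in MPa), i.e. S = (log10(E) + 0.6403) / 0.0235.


log10(E) = 0.0235*S - 0.6403  =>  S = (log10(E) + 0.6403) / 0.0235
log10(7.77) = 0.890421
S = (0.890421 + 0.6403) / 0.0235 = 1.530721 / 0.0235
S = 65.1

Shore A = 65.1


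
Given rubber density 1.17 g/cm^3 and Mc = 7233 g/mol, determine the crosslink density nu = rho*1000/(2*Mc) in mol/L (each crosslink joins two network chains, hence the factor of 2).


nu = rho * 1000 / (2 * Mc)
nu = 1.17 * 1000 / (2 * 7233)
nu = 1170.0 / 14466
nu = 0.0809 mol/L

0.0809 mol/L


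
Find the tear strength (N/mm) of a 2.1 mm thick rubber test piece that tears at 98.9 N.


Tear strength = force / thickness
= 98.9 / 2.1
= 47.1 N/mm

47.1 N/mm


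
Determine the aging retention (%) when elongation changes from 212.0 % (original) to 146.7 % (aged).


Retention = aged / original * 100
= 146.7 / 212.0 * 100
= 69.2%

69.2%


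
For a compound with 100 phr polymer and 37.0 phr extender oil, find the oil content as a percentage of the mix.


Oil % = oil / (100 + oil) * 100
= 37.0 / (100 + 37.0) * 100
= 37.0 / 137.0 * 100
= 27.01%

27.01%


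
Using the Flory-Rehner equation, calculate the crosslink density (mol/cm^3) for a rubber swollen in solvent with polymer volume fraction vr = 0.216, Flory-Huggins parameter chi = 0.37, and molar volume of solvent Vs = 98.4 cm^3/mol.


ln(1 - vr) = ln(1 - 0.216) = -0.2433
Numerator = -((-0.2433) + 0.216 + 0.37 * 0.216^2) = 0.0101
Denominator = 98.4 * (0.216^(1/3) - 0.216/2) = 48.4128
nu = 0.0101 / 48.4128 = 2.0828e-04 mol/cm^3

2.0828e-04 mol/cm^3


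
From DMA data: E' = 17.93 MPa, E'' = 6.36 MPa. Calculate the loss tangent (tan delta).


tan delta = E'' / E'
= 6.36 / 17.93
= 0.3547

tan delta = 0.3547


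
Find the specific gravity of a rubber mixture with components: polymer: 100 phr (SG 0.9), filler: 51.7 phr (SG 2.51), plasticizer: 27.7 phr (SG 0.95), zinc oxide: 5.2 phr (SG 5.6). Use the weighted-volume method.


Sum of weights = 184.6
Volume contributions:
  polymer: 100/0.9 = 111.1111
  filler: 51.7/2.51 = 20.5976
  plasticizer: 27.7/0.95 = 29.1579
  zinc oxide: 5.2/5.6 = 0.9286
Sum of volumes = 161.7952
SG = 184.6 / 161.7952 = 1.141

SG = 1.141


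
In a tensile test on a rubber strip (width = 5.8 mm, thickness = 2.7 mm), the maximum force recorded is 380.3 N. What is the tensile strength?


Area = width * thickness = 5.8 * 2.7 = 15.66 mm^2
TS = force / area = 380.3 / 15.66 = 24.28 MPa

24.28 MPa


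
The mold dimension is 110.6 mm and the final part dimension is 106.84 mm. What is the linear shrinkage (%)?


Shrinkage = (mold - part) / mold * 100
= (110.6 - 106.84) / 110.6 * 100
= 3.76 / 110.6 * 100
= 3.4%

3.4%


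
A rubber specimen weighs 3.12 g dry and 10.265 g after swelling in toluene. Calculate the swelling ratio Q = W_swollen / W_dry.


Q = W_swollen / W_dry
Q = 10.265 / 3.12
Q = 3.29

Q = 3.29


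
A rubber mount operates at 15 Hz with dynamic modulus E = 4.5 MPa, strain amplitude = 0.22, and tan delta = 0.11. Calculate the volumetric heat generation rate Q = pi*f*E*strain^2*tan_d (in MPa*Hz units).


Q = pi * f * E * strain^2 * tan_d
= pi * 15 * 4.5 * 0.22^2 * 0.11
= pi * 15 * 4.5 * 0.0484 * 0.11
= 1.1290

Q = 1.1290


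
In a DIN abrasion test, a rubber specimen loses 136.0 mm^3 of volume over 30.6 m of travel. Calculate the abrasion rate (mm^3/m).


Rate = volume_loss / distance
= 136.0 / 30.6
= 4.444 mm^3/m

4.444 mm^3/m


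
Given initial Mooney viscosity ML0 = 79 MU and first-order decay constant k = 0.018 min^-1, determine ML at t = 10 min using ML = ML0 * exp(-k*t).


ML = ML0 * exp(-k * t)
ML = 79 * exp(-0.018 * 10)
ML = 79 * 0.8353
ML = 65.99 MU

65.99 MU


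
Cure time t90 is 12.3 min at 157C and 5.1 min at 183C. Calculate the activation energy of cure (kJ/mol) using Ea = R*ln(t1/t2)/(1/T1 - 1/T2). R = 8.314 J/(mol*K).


T1 = 430.15 K, T2 = 456.15 K
1/T1 - 1/T2 = 1.3251e-04
ln(t1/t2) = ln(12.3/5.1) = 0.8804
Ea = 8.314 * 0.8804 / 1.3251e-04 = 55236.2199 J/mol
Ea = 55.24 kJ/mol

55.24 kJ/mol


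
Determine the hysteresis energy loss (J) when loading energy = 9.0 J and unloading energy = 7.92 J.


Hysteresis loss = loading - unloading
= 9.0 - 7.92
= 1.08 J

1.08 J


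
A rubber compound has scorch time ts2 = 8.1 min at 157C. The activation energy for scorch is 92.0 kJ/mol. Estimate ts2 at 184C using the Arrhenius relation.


Convert temperatures: T1 = 157 + 273.15 = 430.15 K, T2 = 184 + 273.15 = 457.15 K
ts2_new = 8.1 * exp(92000 / 8.314 * (1/457.15 - 1/430.15))
1/T2 - 1/T1 = -1.3730e-04
ts2_new = 1.77 min

1.77 min


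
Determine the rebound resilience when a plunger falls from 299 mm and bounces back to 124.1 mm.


Resilience = h_rebound / h_drop * 100
= 124.1 / 299 * 100
= 41.5%

41.5%


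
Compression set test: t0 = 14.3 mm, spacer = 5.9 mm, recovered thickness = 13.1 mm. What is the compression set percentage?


CS = (t0 - recovered) / (t0 - ts) * 100
= (14.3 - 13.1) / (14.3 - 5.9) * 100
= 1.2 / 8.4 * 100
= 14.3%

14.3%


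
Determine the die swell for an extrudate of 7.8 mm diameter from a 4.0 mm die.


Die swell ratio = D_extrudate / D_die
= 7.8 / 4.0
= 1.95

Die swell = 1.95


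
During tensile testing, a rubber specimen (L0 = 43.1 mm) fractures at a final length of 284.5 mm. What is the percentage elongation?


Elongation = (Lf - L0) / L0 * 100
= (284.5 - 43.1) / 43.1 * 100
= 241.4 / 43.1 * 100
= 560.1%

560.1%


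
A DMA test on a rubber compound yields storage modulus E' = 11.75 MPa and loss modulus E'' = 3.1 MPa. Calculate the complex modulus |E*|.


|E*| = sqrt(E'^2 + E''^2)
= sqrt(11.75^2 + 3.1^2)
= sqrt(138.0625 + 9.6100)
= 12.152 MPa

12.152 MPa


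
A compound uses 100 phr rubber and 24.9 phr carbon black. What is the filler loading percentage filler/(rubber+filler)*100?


Filler % = filler / (rubber + filler) * 100
= 24.9 / (100 + 24.9) * 100
= 24.9 / 124.9 * 100
= 19.94%

19.94%


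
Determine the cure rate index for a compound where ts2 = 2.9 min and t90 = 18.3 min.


CRI = 100 / (t90 - ts2)
= 100 / (18.3 - 2.9)
= 100 / 15.4
= 6.49 min^-1

6.49 min^-1


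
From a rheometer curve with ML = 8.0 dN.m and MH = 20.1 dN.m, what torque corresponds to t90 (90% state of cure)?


M90 = ML + 0.9 * (MH - ML)
M90 = 8.0 + 0.9 * (20.1 - 8.0)
M90 = 8.0 + 0.9 * 12.1
M90 = 18.89 dN.m

18.89 dN.m


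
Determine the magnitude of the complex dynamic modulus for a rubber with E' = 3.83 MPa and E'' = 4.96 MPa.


|E*| = sqrt(E'^2 + E''^2)
= sqrt(3.83^2 + 4.96^2)
= sqrt(14.6689 + 24.6016)
= 6.267 MPa

6.267 MPa


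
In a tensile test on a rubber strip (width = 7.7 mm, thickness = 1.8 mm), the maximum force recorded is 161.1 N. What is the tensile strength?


Area = width * thickness = 7.7 * 1.8 = 13.86 mm^2
TS = force / area = 161.1 / 13.86 = 11.62 MPa

11.62 MPa


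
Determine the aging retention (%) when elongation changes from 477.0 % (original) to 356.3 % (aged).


Retention = aged / original * 100
= 356.3 / 477.0 * 100
= 74.7%

74.7%


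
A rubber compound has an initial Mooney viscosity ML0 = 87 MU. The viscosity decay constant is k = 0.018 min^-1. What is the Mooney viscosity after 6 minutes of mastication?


ML = ML0 * exp(-k * t)
ML = 87 * exp(-0.018 * 6)
ML = 87 * 0.8976
ML = 78.09 MU

78.09 MU


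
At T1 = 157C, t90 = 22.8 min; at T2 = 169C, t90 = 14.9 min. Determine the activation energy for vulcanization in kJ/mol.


T1 = 430.15 K, T2 = 442.15 K
1/T1 - 1/T2 = 6.3095e-05
ln(t1/t2) = ln(22.8/14.9) = 0.4254
Ea = 8.314 * 0.4254 / 6.3095e-05 = 56055.0992 J/mol
Ea = 56.06 kJ/mol

56.06 kJ/mol


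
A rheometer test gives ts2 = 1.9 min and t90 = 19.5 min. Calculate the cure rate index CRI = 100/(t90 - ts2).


CRI = 100 / (t90 - ts2)
= 100 / (19.5 - 1.9)
= 100 / 17.6
= 5.68 min^-1

5.68 min^-1


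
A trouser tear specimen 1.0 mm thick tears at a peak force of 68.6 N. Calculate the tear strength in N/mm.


Tear strength = force / thickness
= 68.6 / 1.0
= 68.6 N/mm

68.6 N/mm


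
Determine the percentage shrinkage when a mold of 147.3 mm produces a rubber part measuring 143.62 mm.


Shrinkage = (mold - part) / mold * 100
= (147.3 - 143.62) / 147.3 * 100
= 3.68 / 147.3 * 100
= 2.5%

2.5%


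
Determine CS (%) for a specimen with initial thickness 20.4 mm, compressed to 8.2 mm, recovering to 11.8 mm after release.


CS = (t0 - recovered) / (t0 - ts) * 100
= (20.4 - 11.8) / (20.4 - 8.2) * 100
= 8.6 / 12.2 * 100
= 70.5%

70.5%


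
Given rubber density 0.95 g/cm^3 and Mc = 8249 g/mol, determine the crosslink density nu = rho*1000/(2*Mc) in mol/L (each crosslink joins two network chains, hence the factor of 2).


nu = rho * 1000 / (2 * Mc)
nu = 0.95 * 1000 / (2 * 8249)
nu = 950.0 / 16498
nu = 0.0576 mol/L

0.0576 mol/L


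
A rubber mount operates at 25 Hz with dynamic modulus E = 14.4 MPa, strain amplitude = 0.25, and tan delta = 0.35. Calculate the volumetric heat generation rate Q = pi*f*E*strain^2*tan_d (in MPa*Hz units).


Q = pi * f * E * strain^2 * tan_d
= pi * 25 * 14.4 * 0.25^2 * 0.35
= pi * 25 * 14.4 * 0.0625 * 0.35
= 24.7400

Q = 24.7400


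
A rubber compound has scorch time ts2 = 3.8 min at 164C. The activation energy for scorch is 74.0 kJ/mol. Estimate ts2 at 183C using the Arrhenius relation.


Convert temperatures: T1 = 164 + 273.15 = 437.15 K, T2 = 183 + 273.15 = 456.15 K
ts2_new = 3.8 * exp(74000 / 8.314 * (1/456.15 - 1/437.15))
1/T2 - 1/T1 = -9.5283e-05
ts2_new = 1.63 min

1.63 min


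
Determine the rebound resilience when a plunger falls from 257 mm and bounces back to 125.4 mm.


Resilience = h_rebound / h_drop * 100
= 125.4 / 257 * 100
= 48.8%

48.8%


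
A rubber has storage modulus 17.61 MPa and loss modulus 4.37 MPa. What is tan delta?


tan delta = E'' / E'
= 4.37 / 17.61
= 0.2482

tan delta = 0.2482


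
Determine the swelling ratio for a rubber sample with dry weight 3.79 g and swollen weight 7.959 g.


Q = W_swollen / W_dry
Q = 7.959 / 3.79
Q = 2.1

Q = 2.1


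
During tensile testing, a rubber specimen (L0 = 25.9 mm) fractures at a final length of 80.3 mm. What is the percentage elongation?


Elongation = (Lf - L0) / L0 * 100
= (80.3 - 25.9) / 25.9 * 100
= 54.4 / 25.9 * 100
= 210.0%

210.0%


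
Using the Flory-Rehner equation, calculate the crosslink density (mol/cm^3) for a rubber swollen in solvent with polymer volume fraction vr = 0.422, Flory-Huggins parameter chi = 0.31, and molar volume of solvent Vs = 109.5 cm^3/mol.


ln(1 - vr) = ln(1 - 0.422) = -0.5482
Numerator = -((-0.5482) + 0.422 + 0.31 * 0.422^2) = 0.0710
Denominator = 109.5 * (0.422^(1/3) - 0.422/2) = 59.0286
nu = 0.0710 / 59.0286 = 0.0012 mol/cm^3

0.0012 mol/cm^3


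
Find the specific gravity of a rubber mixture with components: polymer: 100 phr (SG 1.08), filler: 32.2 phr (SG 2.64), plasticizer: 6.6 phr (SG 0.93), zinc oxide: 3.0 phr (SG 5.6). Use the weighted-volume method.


Sum of weights = 141.8
Volume contributions:
  polymer: 100/1.08 = 92.5926
  filler: 32.2/2.64 = 12.1970
  plasticizer: 6.6/0.93 = 7.0968
  zinc oxide: 3.0/5.6 = 0.5357
Sum of volumes = 112.4221
SG = 141.8 / 112.4221 = 1.261

SG = 1.261


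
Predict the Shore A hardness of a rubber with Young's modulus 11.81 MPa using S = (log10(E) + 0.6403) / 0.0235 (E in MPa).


log10(E) = 0.0235*S - 0.6403  =>  S = (log10(E) + 0.6403) / 0.0235
log10(11.81) = 1.072250
S = (1.072250 + 0.6403) / 0.0235 = 1.712550 / 0.0235
S = 72.9

Shore A = 72.9


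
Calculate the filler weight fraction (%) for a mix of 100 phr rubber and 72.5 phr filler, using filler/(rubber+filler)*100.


Filler % = filler / (rubber + filler) * 100
= 72.5 / (100 + 72.5) * 100
= 72.5 / 172.5 * 100
= 42.03%

42.03%


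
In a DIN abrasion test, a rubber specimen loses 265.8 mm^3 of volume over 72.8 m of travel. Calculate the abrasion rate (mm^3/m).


Rate = volume_loss / distance
= 265.8 / 72.8
= 3.651 mm^3/m

3.651 mm^3/m


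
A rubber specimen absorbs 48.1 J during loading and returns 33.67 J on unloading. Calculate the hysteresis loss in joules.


Hysteresis loss = loading - unloading
= 48.1 - 33.67
= 14.43 J

14.43 J


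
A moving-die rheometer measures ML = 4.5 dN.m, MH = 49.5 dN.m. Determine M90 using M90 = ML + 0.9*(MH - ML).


M90 = ML + 0.9 * (MH - ML)
M90 = 4.5 + 0.9 * (49.5 - 4.5)
M90 = 4.5 + 0.9 * 45.0
M90 = 45.0 dN.m

45.0 dN.m


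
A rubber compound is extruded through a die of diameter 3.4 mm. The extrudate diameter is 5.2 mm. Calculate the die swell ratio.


Die swell ratio = D_extrudate / D_die
= 5.2 / 3.4
= 1.529

Die swell = 1.529


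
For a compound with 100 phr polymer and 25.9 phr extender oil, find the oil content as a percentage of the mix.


Oil % = oil / (100 + oil) * 100
= 25.9 / (100 + 25.9) * 100
= 25.9 / 125.9 * 100
= 20.57%

20.57%


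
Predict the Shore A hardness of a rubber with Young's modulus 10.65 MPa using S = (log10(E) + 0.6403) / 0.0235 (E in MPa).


log10(E) = 0.0235*S - 0.6403  =>  S = (log10(E) + 0.6403) / 0.0235
log10(10.65) = 1.027350
S = (1.027350 + 0.6403) / 0.0235 = 1.667650 / 0.0235
S = 71.0

Shore A = 71.0


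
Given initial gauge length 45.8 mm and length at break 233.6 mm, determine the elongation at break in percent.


Elongation = (Lf - L0) / L0 * 100
= (233.6 - 45.8) / 45.8 * 100
= 187.8 / 45.8 * 100
= 410.0%

410.0%


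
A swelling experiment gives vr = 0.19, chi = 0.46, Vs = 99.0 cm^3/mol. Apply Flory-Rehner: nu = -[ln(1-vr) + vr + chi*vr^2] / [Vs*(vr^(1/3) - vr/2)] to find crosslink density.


ln(1 - vr) = ln(1 - 0.19) = -0.2107
Numerator = -((-0.2107) + 0.19 + 0.46 * 0.19^2) = 0.0041
Denominator = 99.0 * (0.19^(1/3) - 0.19/2) = 47.5091
nu = 0.0041 / 47.5091 = 8.6616e-05 mol/cm^3

8.6616e-05 mol/cm^3


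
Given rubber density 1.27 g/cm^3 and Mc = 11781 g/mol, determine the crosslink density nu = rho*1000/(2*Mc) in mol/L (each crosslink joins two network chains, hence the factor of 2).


nu = rho * 1000 / (2 * Mc)
nu = 1.27 * 1000 / (2 * 11781)
nu = 1270.0 / 23562
nu = 0.0539 mol/L

0.0539 mol/L


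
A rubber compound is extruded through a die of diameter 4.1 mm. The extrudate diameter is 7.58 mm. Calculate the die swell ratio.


Die swell ratio = D_extrudate / D_die
= 7.58 / 4.1
= 1.849

Die swell = 1.849


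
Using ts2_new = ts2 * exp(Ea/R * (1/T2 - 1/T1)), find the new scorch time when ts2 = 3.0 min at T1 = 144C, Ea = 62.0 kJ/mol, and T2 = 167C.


Convert temperatures: T1 = 144 + 273.15 = 417.15 K, T2 = 167 + 273.15 = 440.15 K
ts2_new = 3.0 * exp(62000 / 8.314 * (1/440.15 - 1/417.15))
1/T2 - 1/T1 = -1.2527e-04
ts2_new = 1.18 min

1.18 min


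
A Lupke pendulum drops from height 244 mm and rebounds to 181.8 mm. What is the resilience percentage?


Resilience = h_rebound / h_drop * 100
= 181.8 / 244 * 100
= 74.5%

74.5%


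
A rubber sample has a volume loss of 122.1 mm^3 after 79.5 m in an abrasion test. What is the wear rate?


Rate = volume_loss / distance
= 122.1 / 79.5
= 1.536 mm^3/m

1.536 mm^3/m


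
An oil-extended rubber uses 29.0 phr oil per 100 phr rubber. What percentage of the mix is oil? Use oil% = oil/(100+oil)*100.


Oil % = oil / (100 + oil) * 100
= 29.0 / (100 + 29.0) * 100
= 29.0 / 129.0 * 100
= 22.48%

22.48%


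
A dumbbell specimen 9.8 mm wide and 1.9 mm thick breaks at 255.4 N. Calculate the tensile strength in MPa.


Area = width * thickness = 9.8 * 1.9 = 18.62 mm^2
TS = force / area = 255.4 / 18.62 = 13.72 MPa

13.72 MPa


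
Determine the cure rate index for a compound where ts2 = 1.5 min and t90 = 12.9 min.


CRI = 100 / (t90 - ts2)
= 100 / (12.9 - 1.5)
= 100 / 11.4
= 8.77 min^-1

8.77 min^-1


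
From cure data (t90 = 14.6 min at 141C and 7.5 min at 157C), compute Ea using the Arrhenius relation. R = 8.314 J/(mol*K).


T1 = 414.15 K, T2 = 430.15 K
1/T1 - 1/T2 = 8.9814e-05
ln(t1/t2) = ln(14.6/7.5) = 0.6661
Ea = 8.314 * 0.6661 / 8.9814e-05 = 61662.2164 J/mol
Ea = 61.66 kJ/mol

61.66 kJ/mol


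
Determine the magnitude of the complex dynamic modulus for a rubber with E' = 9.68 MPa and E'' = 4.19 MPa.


|E*| = sqrt(E'^2 + E''^2)
= sqrt(9.68^2 + 4.19^2)
= sqrt(93.7024 + 17.5561)
= 10.548 MPa

10.548 MPa


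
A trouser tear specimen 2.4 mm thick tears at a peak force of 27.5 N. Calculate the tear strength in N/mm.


Tear strength = force / thickness
= 27.5 / 2.4
= 11.46 N/mm

11.46 N/mm


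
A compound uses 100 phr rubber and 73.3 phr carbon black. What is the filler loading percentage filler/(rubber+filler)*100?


Filler % = filler / (rubber + filler) * 100
= 73.3 / (100 + 73.3) * 100
= 73.3 / 173.3 * 100
= 42.3%

42.3%


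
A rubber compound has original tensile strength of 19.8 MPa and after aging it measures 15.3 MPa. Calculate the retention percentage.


Retention = aged / original * 100
= 15.3 / 19.8 * 100
= 77.3%

77.3%


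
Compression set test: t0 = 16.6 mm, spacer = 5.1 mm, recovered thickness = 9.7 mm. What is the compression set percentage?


CS = (t0 - recovered) / (t0 - ts) * 100
= (16.6 - 9.7) / (16.6 - 5.1) * 100
= 6.9 / 11.5 * 100
= 60.0%

60.0%


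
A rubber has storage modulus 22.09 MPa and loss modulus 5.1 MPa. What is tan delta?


tan delta = E'' / E'
= 5.1 / 22.09
= 0.2309

tan delta = 0.2309


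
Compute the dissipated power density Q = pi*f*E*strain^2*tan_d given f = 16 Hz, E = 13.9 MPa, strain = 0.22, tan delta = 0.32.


Q = pi * f * E * strain^2 * tan_d
= pi * 16 * 13.9 * 0.22^2 * 0.32
= pi * 16 * 13.9 * 0.0484 * 0.32
= 10.8213

Q = 10.8213
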